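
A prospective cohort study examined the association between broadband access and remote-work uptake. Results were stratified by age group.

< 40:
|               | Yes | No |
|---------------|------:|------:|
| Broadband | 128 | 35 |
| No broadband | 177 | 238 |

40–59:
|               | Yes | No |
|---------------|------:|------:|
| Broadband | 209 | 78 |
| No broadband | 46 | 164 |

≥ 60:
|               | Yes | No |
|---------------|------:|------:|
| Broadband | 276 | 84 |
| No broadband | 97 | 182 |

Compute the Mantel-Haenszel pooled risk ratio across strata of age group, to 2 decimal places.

RR_MH = Σ(aᵢ·n₀ᵢ/nᵢ) / Σ(cᵢ·n₁ᵢ/nᵢ), with n₁ᵢ = aᵢ+bᵢ (exposed), n₀ᵢ = cᵢ+dᵢ (unexposed), nᵢ = n₁ᵢ+n₀ᵢ.
Stratum 1 (< 40): n₁ = 163, n₀ = 415, n = 578; a·n₀/n = 128·415/578 = 91.9031; c·n₁/n = 177·163/578 = 49.9152
Stratum 2 (40–59): n₁ = 287, n₀ = 210, n = 497; a·n₀/n = 209·210/497 = 88.3099; c·n₁/n = 46·287/497 = 26.5634
Stratum 3 (≥ 60): n₁ = 360, n₀ = 279, n = 639; a·n₀/n = 276·279/639 = 120.5070; c·n₁/n = 97·360/639 = 54.6479
RR_MH = (91.9031 + 88.3099 + 120.5070) / (49.9152 + 26.5634 + 54.6479) = 300.7200 / 131.1265 = 2.29336

2.29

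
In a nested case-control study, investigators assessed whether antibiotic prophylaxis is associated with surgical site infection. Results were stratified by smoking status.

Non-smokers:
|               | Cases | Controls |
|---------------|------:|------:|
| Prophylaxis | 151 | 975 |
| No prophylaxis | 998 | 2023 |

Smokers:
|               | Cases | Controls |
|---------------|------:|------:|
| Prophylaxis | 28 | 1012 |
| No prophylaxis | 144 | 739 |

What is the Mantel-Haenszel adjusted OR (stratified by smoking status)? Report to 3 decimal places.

OR_MH = Σ(aᵢdᵢ/nᵢ) / Σ(bᵢcᵢ/nᵢ), where nᵢ is the stratum total.
Stratum 1 (Non-smokers): n = 4147; a·d/n = 151·2023/4147 = 73.6612; b·c/n = 975·998/4147 = 234.6395
Stratum 2 (Smokers): n = 1923; a·d/n = 28·739/1923 = 10.7603; b·c/n = 1012·144/1923 = 75.7816
OR_MH = (73.6612 + 10.7603) / (234.6395 + 75.7816) = 84.4215 / 310.4211 = 0.27196

0.272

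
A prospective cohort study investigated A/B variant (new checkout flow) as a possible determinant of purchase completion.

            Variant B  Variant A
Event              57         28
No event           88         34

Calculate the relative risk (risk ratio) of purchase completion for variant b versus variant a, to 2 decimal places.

0.87

Reading the table with exposure as columns: a = 57 (Variant B, case), b = 88 (Variant B, non-case), c = 28 (Variant A, case), d = 34.
Risk in exposed = 57/145 = 0.39310; risk in unexposed = 28/62 = 0.45161.
RR = 0.39310 / 0.45161 = 0.87044
The risk is 13% lower among the exposed than among the unexposed.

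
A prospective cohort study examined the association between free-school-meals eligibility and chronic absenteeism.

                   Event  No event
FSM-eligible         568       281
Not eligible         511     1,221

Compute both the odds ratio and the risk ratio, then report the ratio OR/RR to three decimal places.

2.130

Cells: a = 568, b = 281, c = 511, d = 1221.
OR = (568·1221)/(281·511) = 693528/143591 = 4.82988
Risk in exposed = 568/849 = 0.66902; risk in unexposed = 511/1732 = 0.29503; RR = 2.26761
OR/RR = 4.82988 / 2.26761 = 2.12995
The outcome is not rare, so the OR lies further from 1 than the RR.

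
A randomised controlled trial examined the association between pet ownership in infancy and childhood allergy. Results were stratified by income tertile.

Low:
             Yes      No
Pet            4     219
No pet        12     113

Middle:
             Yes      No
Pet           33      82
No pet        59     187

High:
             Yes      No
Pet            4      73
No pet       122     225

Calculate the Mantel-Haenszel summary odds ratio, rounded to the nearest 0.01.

0.49

OR_MH = Σ(aᵢdᵢ/nᵢ) / Σ(bᵢcᵢ/nᵢ), where nᵢ is the stratum total.
Stratum 1 (Low): n = 348; a·d/n = 4·113/348 = 1.2989; b·c/n = 219·12/348 = 7.5517
Stratum 2 (Middle): n = 361; a·d/n = 33·187/361 = 17.0942; b·c/n = 82·59/361 = 13.4017
Stratum 3 (High): n = 424; a·d/n = 4·225/424 = 2.1226; b·c/n = 73·122/424 = 21.0047
OR_MH = (1.2989 + 17.0942 + 2.1226) / (7.5517 + 13.4017 + 21.0047) = 20.5157 / 41.9581 = 0.48896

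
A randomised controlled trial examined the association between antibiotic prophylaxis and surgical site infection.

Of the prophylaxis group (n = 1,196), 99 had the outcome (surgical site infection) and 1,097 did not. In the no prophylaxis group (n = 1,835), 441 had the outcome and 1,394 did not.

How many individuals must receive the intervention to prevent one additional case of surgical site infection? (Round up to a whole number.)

Risk in treated group = 99/1196 = 0.08278; risk in control = 441/1835 = 0.24033.
Absolute risk reduction = 0.24033 − 0.08278 = 0.15755
NNT = 1 / ARR = 1 / 0.15755 = 6.347 → round up → 7

7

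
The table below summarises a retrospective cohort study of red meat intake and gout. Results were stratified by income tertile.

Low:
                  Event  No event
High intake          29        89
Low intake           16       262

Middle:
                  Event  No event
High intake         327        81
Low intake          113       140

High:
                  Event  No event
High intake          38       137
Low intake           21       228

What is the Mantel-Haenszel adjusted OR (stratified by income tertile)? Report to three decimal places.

4.494

OR_MH = Σ(aᵢdᵢ/nᵢ) / Σ(bᵢcᵢ/nᵢ), where nᵢ is the stratum total.
Stratum 1 (Low): n = 396; a·d/n = 29·262/396 = 19.1869; b·c/n = 89·16/396 = 3.5960
Stratum 2 (Middle): n = 661; a·d/n = 327·140/661 = 69.2587; b·c/n = 81·113/661 = 13.8472
Stratum 3 (High): n = 424; a·d/n = 38·228/424 = 20.4340; b·c/n = 137·21/424 = 6.7854
OR_MH = (19.1869 + 69.2587 + 20.4340) / (3.5960 + 13.8472 + 6.7854) = 108.8795 / 24.2285 = 4.49385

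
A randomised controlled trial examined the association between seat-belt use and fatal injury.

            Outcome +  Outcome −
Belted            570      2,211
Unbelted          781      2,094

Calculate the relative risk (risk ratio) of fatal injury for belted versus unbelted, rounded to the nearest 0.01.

Cells: a = 570, b = 2211, c = 781, d = 2094.
Risk in exposed = 570/2781 = 0.20496; risk in unexposed = 781/2875 = 0.27165.
RR = 0.20496 / 0.27165 = 0.75450
The risk is 25% lower among the exposed than among the unexposed.

0.75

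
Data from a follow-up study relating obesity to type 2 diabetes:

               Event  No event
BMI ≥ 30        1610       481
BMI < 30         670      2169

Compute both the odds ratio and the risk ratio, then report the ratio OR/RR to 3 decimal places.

Cells: a = 1610, b = 481, c = 670, d = 2169.
OR = (1610·2169)/(481·670) = 3492090/322270 = 10.83591
Risk in exposed = 1610/2091 = 0.76997; risk in unexposed = 670/2839 = 0.23600; RR = 3.26259
OR/RR = 10.83591 / 3.26259 = 3.32126
The outcome is not rare, so the OR lies further from 1 than the RR.

3.321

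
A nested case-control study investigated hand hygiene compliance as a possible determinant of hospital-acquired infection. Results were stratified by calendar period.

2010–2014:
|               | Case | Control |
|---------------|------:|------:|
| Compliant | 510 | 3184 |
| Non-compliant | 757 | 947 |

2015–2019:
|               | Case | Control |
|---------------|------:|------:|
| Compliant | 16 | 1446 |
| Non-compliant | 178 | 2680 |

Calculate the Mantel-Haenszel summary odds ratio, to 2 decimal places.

0.20

OR_MH = Σ(aᵢdᵢ/nᵢ) / Σ(bᵢcᵢ/nᵢ), where nᵢ is the stratum total.
Stratum 1 (2010–2014): n = 5398; a·d/n = 510·947/5398 = 89.4720; b·c/n = 3184·757/5398 = 446.5150
Stratum 2 (2015–2019): n = 4320; a·d/n = 16·2680/4320 = 9.9259; b·c/n = 1446·178/4320 = 59.5806
OR_MH = (89.4720 + 9.9259) / (446.5150 + 59.5806) = 99.3980 / 506.0956 = 0.19640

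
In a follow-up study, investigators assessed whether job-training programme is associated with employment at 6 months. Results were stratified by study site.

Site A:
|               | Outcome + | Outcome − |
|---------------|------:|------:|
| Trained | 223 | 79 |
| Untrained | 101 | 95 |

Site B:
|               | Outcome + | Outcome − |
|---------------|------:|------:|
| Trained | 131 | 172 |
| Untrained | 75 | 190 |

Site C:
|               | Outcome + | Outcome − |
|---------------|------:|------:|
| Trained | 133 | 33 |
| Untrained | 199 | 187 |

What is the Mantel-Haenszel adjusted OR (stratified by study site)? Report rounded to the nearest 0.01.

OR_MH = Σ(aᵢdᵢ/nᵢ) / Σ(bᵢcᵢ/nᵢ), where nᵢ is the stratum total.
Stratum 1 (Site A): n = 498; a·d/n = 223·95/498 = 42.5402; b·c/n = 79·101/498 = 16.0221
Stratum 2 (Site B): n = 568; a·d/n = 131·190/568 = 43.8204; b·c/n = 172·75/568 = 22.7113
Stratum 3 (Site C): n = 552; a·d/n = 133·187/552 = 45.0562; b·c/n = 33·199/552 = 11.8967
OR_MH = (42.5402 + 43.8204 + 45.0562) / (16.0221 + 22.7113 + 11.8967) = 131.4167 / 50.6301 = 2.59563

2.60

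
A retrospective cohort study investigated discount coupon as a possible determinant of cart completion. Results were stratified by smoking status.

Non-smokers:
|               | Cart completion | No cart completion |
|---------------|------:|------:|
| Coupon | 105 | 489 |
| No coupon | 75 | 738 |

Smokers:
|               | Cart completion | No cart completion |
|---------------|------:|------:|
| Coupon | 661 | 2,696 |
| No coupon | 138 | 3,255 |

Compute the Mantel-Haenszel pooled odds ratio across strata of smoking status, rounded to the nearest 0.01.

4.60

OR_MH = Σ(aᵢdᵢ/nᵢ) / Σ(bᵢcᵢ/nᵢ), where nᵢ is the stratum total.
Stratum 1 (Non-smokers): n = 1407; a·d/n = 105·738/1407 = 55.0746; b·c/n = 489·75/1407 = 26.0661
Stratum 2 (Smokers): n = 6750; a·d/n = 661·3255/6750 = 318.7489; b·c/n = 2696·138/6750 = 55.1182
OR_MH = (55.0746 + 318.7489) / (26.0661 + 55.1182) = 373.8235 / 81.1843 = 4.60463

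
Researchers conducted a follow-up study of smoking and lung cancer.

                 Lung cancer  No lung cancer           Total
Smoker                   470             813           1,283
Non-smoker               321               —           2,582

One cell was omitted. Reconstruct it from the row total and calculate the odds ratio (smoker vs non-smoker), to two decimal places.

4.07

The missing cell is in the unexposed row: 2582 − 321 = 2261.
So a = 470, b = 813, c = 321, d = 2261.
OR = (a·d)/(b·c) = (470 × 2261) / (813 × 321) = 1062670 / 260973 = 4.07195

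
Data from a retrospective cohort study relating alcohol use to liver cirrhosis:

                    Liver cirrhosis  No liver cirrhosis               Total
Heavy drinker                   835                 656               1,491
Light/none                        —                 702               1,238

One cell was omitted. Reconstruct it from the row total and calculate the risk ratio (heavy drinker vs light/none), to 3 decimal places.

1.293

The missing cell is in the unexposed row: 1238 − 702 = 536.
So a = 835, b = 656, c = 536, d = 702.
RR = [a/(a+b)] / [c/(c+d)] = (835/1491) / (536/1238) = 0.56003/0.43296 = 1.29349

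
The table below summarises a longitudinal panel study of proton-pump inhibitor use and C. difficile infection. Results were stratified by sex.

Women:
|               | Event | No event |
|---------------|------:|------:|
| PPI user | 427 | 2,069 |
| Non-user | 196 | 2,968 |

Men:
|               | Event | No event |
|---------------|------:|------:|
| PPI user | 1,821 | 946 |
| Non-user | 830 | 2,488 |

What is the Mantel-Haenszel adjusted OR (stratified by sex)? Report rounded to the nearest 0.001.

OR_MH = Σ(aᵢdᵢ/nᵢ) / Σ(bᵢcᵢ/nᵢ), where nᵢ is the stratum total.
Stratum 1 (Women): n = 5660; a·d/n = 427·2968/5660 = 223.9110; b·c/n = 2069·196/5660 = 71.6473
Stratum 2 (Men): n = 6085; a·d/n = 1821·2488/6085 = 744.5601; b·c/n = 946·830/6085 = 129.0353
OR_MH = (223.9110 + 744.5601) / (71.6473 + 129.0353) = 968.4710 / 200.6827 = 4.82588

4.826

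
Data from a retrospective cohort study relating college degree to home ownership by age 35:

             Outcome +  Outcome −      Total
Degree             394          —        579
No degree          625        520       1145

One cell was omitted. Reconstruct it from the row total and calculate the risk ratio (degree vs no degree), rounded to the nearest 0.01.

The missing cell is in the exposed row: 579 − 394 = 185.
So a = 394, b = 185, c = 625, d = 520.
RR = [a/(a+b)] / [c/(c+d)] = (394/579) / (625/1145) = 0.68048/0.54585 = 1.24665

1.25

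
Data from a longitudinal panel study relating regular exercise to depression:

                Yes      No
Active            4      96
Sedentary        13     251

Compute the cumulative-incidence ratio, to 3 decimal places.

0.812

Cells: a = 4, b = 96, c = 13, d = 251.
Risk in exposed = 4/100 = 0.04000; risk in unexposed = 13/264 = 0.04924.
RR = 0.04000 / 0.04924 = 0.81231
The risk is 19% lower among the exposed than among the unexposed.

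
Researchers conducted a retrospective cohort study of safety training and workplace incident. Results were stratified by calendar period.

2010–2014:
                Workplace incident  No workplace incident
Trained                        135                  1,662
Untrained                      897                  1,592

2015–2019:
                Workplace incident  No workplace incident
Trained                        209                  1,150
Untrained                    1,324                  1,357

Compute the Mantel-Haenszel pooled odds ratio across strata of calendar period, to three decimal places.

OR_MH = Σ(aᵢdᵢ/nᵢ) / Σ(bᵢcᵢ/nᵢ), where nᵢ is the stratum total.
Stratum 1 (2010–2014): n = 4286; a·d/n = 135·1592/4286 = 50.1447; b·c/n = 1662·897/4286 = 347.8334
Stratum 2 (2015–2019): n = 4040; a·d/n = 209·1357/4040 = 70.2012; b·c/n = 1150·1324/4040 = 376.8812
OR_MH = (50.1447 + 70.2012) / (347.8334 + 376.8812) = 120.3459 / 724.7146 = 0.16606

0.166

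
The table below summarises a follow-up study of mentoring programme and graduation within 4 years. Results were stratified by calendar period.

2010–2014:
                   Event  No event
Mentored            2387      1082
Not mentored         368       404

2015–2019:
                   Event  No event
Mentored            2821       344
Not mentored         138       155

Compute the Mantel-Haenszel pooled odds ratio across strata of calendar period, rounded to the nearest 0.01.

3.29

OR_MH = Σ(aᵢdᵢ/nᵢ) / Σ(bᵢcᵢ/nᵢ), where nᵢ is the stratum total.
Stratum 1 (2010–2014): n = 4241; a·d/n = 2387·404/4241 = 227.3869; b·c/n = 1082·368/4241 = 93.8873
Stratum 2 (2015–2019): n = 3458; a·d/n = 2821·155/3458 = 126.4474; b·c/n = 344·138/3458 = 13.7282
OR_MH = (227.3869 + 126.4474) / (93.8873 + 13.7282) = 353.8343 / 107.6155 = 3.28795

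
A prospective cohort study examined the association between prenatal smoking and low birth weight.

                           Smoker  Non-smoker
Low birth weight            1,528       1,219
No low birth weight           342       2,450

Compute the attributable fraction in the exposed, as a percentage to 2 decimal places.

Reading the table with exposure as columns: a = 1528 (Smoker, case), b = 342 (Smoker, non-case), c = 1219 (Non-smoker, case), d = 2450.
Risk in exposed = 1528/1870 = 0.81711; risk in unexposed = 1219/3669 = 0.33224.
RR = 0.81711/0.33224 = 2.45938
AR% = (RR − 1)/RR × 100 = (2.45938 − 1)/2.45938 × 100 = 59.3394%

59.34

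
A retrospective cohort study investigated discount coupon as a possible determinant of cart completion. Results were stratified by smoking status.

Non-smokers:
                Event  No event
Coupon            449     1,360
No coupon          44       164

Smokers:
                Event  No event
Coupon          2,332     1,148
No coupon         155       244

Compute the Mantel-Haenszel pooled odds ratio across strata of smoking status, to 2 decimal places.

2.43

OR_MH = Σ(aᵢdᵢ/nᵢ) / Σ(bᵢcᵢ/nᵢ), where nᵢ is the stratum total.
Stratum 1 (Non-smokers): n = 2017; a·d/n = 449·164/2017 = 36.5077; b·c/n = 1360·44/2017 = 29.6678
Stratum 2 (Smokers): n = 3879; a·d/n = 2332·244/3879 = 146.6894; b·c/n = 1148·155/3879 = 45.8726
OR_MH = (36.5077 + 146.6894) / (29.6678 + 45.8726) = 183.1970 / 75.5405 = 2.42515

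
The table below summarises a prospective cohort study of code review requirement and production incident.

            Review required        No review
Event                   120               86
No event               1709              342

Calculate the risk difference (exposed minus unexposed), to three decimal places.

-0.135

Reading the table with exposure as columns: a = 120 (Review required, case), b = 1709 (Review required, non-case), c = 86 (No review, case), d = 342.
Risk in exposed = 120/1829 = 0.065610; risk in unexposed = 86/428 = 0.200935.
Risk difference = 0.065610 − 0.200935 = -0.135325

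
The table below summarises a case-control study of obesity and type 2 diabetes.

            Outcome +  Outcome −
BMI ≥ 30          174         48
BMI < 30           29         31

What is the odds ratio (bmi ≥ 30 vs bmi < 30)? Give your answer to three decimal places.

3.875

Cells: a = 174, b = 48, c = 29, d = 31.
OR = (a·d)/(b·c) = (174 × 31) / (48 × 29) = 5394 / 1392 = 3.87500
The odds of type 2 diabetes are about 3.88 times as high in the bmi ≥ 30 group.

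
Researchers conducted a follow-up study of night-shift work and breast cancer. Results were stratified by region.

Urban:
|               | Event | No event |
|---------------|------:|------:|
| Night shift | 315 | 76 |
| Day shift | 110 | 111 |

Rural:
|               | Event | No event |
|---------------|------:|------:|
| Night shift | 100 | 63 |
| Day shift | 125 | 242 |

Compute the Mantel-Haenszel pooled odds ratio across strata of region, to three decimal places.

OR_MH = Σ(aᵢdᵢ/nᵢ) / Σ(bᵢcᵢ/nᵢ), where nᵢ is the stratum total.
Stratum 1 (Urban): n = 612; a·d/n = 315·111/612 = 57.1324; b·c/n = 76·110/612 = 13.6601
Stratum 2 (Rural): n = 530; a·d/n = 100·242/530 = 45.6604; b·c/n = 63·125/530 = 14.8585
OR_MH = (57.1324 + 45.6604) / (13.6601 + 14.8585) = 102.7927 / 28.5186 = 3.60441

3.604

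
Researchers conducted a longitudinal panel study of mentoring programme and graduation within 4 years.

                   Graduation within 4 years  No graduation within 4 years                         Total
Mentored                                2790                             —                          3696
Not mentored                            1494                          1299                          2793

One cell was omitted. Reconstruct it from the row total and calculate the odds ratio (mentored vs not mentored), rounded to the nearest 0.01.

2.68

The missing cell is in the exposed row: 3696 − 2790 = 906.
So a = 2790, b = 906, c = 1494, d = 1299.
OR = (a·d)/(b·c) = (2790 × 1299) / (906 × 1494) = 3624210 / 1353564 = 2.67753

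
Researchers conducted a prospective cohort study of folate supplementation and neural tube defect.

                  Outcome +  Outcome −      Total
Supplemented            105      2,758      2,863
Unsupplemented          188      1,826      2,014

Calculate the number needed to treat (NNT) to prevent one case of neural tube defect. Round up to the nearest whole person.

18

Risk in treated group = 105/2863 = 0.03667; risk in control = 188/2014 = 0.09335.
Absolute risk reduction = 0.09335 − 0.03667 = 0.05667
NNT = 1 / ARR = 1 / 0.05667 = 17.645 → round up → 18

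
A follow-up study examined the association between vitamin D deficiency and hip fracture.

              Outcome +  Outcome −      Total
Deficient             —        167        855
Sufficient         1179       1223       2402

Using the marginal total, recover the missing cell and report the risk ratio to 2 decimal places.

The missing cell is in the exposed row: 855 − 167 = 688.
So a = 688, b = 167, c = 1179, d = 1223.
RR = [a/(a+b)] / [c/(c+d)] = (688/855) / (1179/2402) = 0.80468/0.49084 = 1.63939

1.64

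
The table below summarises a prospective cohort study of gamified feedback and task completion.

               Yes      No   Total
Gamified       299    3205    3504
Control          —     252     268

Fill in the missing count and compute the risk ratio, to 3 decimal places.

1.429

The missing cell is in the unexposed row: 268 − 252 = 16.
So a = 299, b = 3205, c = 16, d = 252.
RR = [a/(a+b)] / [c/(c+d)] = (299/3504) / (16/268) = 0.08533/0.05970 = 1.42930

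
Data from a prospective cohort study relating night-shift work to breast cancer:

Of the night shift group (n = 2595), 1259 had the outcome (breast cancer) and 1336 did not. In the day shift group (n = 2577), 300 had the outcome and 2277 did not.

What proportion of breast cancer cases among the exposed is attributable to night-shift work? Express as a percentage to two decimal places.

76.01

From the description: a = 1259, b = 1336, c = 300, d = 2277.
Risk in exposed = 1259/2595 = 0.48516; risk in unexposed = 300/2577 = 0.11641.
RR = 0.48516/0.11641 = 4.16756
AR% = (RR − 1)/RR × 100 = (4.16756 − 1)/4.16756 × 100 = 76.0051%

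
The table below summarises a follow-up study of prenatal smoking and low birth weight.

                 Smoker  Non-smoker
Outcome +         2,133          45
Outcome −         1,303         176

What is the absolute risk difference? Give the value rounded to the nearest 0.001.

Reading the table with exposure as columns: a = 2133 (Smoker, case), b = 1303 (Smoker, non-case), c = 45 (Non-smoker, case), d = 176.
Risk in exposed = 2133/3436 = 0.620780; risk in unexposed = 45/221 = 0.203620.
Risk difference = 0.620780 − 0.203620 = 0.417160

0.417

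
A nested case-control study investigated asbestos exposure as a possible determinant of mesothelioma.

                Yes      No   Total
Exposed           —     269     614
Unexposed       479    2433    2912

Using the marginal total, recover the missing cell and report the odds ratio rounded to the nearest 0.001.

The missing cell is in the exposed row: 614 − 269 = 345.
So a = 345, b = 269, c = 479, d = 2433.
OR = (a·d)/(b·c) = (345 × 2433) / (269 × 479) = 839385 / 128851 = 6.51438

6.514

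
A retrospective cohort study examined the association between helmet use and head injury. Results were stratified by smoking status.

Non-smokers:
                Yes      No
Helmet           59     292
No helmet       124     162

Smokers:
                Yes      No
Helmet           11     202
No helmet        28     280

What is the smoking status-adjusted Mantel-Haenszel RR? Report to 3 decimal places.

RR_MH = Σ(aᵢ·n₀ᵢ/nᵢ) / Σ(cᵢ·n₁ᵢ/nᵢ), with n₁ᵢ = aᵢ+bᵢ (exposed), n₀ᵢ = cᵢ+dᵢ (unexposed), nᵢ = n₁ᵢ+n₀ᵢ.
Stratum 1 (Non-smokers): n₁ = 351, n₀ = 286, n = 637; a·n₀/n = 59·286/637 = 26.4898; c·n₁/n = 124·351/637 = 68.3265
Stratum 2 (Smokers): n₁ = 213, n₀ = 308, n = 521; a·n₀/n = 11·308/521 = 6.5029; c·n₁/n = 28·213/521 = 11.4472
RR_MH = (26.4898 + 6.5029) / (68.3265 + 11.4472) = 32.9927 / 79.7737 = 0.41358

0.414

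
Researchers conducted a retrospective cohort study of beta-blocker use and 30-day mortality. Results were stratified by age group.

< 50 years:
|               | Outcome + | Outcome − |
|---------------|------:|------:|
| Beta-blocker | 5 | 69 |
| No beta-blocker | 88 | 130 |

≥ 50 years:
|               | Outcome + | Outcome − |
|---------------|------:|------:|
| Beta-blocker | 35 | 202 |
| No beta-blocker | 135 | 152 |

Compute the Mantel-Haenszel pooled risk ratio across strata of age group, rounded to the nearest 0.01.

RR_MH = Σ(aᵢ·n₀ᵢ/nᵢ) / Σ(cᵢ·n₁ᵢ/nᵢ), with n₁ᵢ = aᵢ+bᵢ (exposed), n₀ᵢ = cᵢ+dᵢ (unexposed), nᵢ = n₁ᵢ+n₀ᵢ.
Stratum 1 (< 50 years): n₁ = 74, n₀ = 218, n = 292; a·n₀/n = 5·218/292 = 3.7329; c·n₁/n = 88·74/292 = 22.3014
Stratum 2 (≥ 50 years): n₁ = 237, n₀ = 287, n = 524; a·n₀/n = 35·287/524 = 19.1698; c·n₁/n = 135·237/524 = 61.0592
RR_MH = (3.7329 + 19.1698) / (22.3014 + 61.0592) = 22.9027 / 83.3605 = 0.27474

0.27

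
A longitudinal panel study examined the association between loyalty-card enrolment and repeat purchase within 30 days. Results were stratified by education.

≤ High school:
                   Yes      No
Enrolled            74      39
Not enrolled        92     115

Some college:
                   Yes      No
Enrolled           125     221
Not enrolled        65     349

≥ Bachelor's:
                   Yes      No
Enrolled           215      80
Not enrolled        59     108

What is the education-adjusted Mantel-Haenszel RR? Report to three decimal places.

1.942

RR_MH = Σ(aᵢ·n₀ᵢ/nᵢ) / Σ(cᵢ·n₁ᵢ/nᵢ), with n₁ᵢ = aᵢ+bᵢ (exposed), n₀ᵢ = cᵢ+dᵢ (unexposed), nᵢ = n₁ᵢ+n₀ᵢ.
Stratum 1 (≤ High school): n₁ = 113, n₀ = 207, n = 320; a·n₀/n = 74·207/320 = 47.8687; c·n₁/n = 92·113/320 = 32.4875
Stratum 2 (Some college): n₁ = 346, n₀ = 414, n = 760; a·n₀/n = 125·414/760 = 68.0921; c·n₁/n = 65·346/760 = 29.5921
Stratum 3 (≥ Bachelor's): n₁ = 295, n₀ = 167, n = 462; a·n₀/n = 215·167/462 = 77.7165; c·n₁/n = 59·295/462 = 37.6732
RR_MH = (47.8687 + 68.0921 + 77.7165) / (32.4875 + 29.5921 + 37.6732) = 193.6773 / 99.7528 = 1.94157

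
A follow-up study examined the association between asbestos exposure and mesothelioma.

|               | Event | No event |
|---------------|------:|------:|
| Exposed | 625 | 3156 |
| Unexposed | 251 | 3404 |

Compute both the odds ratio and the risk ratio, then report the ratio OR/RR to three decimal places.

Cells: a = 625, b = 3156, c = 251, d = 3404.
OR = (625·3404)/(3156·251) = 2127500/792156 = 2.68571
Risk in exposed = 625/3781 = 0.16530; risk in unexposed = 251/3655 = 0.06867; RR = 2.40706
OR/RR = 2.68571 / 2.40706 = 1.11576
The outcome is not rare, so the OR lies further from 1 than the RR.

1.116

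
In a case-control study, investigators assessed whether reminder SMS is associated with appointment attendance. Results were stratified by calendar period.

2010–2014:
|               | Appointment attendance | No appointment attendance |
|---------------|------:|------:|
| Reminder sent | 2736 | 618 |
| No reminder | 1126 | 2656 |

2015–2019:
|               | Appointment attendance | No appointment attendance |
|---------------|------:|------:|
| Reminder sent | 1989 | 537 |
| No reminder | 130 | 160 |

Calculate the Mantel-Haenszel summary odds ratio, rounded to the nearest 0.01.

9.25

OR_MH = Σ(aᵢdᵢ/nᵢ) / Σ(bᵢcᵢ/nᵢ), where nᵢ is the stratum total.
Stratum 1 (2010–2014): n = 7136; a·d/n = 2736·2656/7136 = 1018.3318; b·c/n = 618·1126/7136 = 97.5151
Stratum 2 (2015–2019): n = 2816; a·d/n = 1989·160/2816 = 113.0114; b·c/n = 537·130/2816 = 24.7905
OR_MH = (1018.3318 + 113.0114) / (97.5151 + 24.7905) = 1131.3432 / 122.3056 = 9.25013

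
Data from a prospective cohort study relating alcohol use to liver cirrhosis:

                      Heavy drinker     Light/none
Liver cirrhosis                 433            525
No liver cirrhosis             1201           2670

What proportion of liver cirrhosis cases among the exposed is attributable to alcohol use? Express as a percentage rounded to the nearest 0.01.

Reading the table with exposure as columns: a = 433 (Heavy drinker, case), b = 1201 (Heavy drinker, non-case), c = 525 (Light/none, case), d = 2670.
Risk in exposed = 433/1634 = 0.26499; risk in unexposed = 525/3195 = 0.16432.
RR = 0.26499/0.16432 = 1.61268
AR% = (RR − 1)/RR × 100 = (1.61268 − 1)/1.61268 × 100 = 37.9913%

37.99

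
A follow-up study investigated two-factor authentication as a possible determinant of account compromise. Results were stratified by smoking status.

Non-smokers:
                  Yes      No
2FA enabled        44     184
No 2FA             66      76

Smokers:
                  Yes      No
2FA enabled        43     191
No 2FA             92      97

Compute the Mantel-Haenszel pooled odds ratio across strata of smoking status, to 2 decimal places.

0.25

OR_MH = Σ(aᵢdᵢ/nᵢ) / Σ(bᵢcᵢ/nᵢ), where nᵢ is the stratum total.
Stratum 1 (Non-smokers): n = 370; a·d/n = 44·76/370 = 9.0378; b·c/n = 184·66/370 = 32.8216
Stratum 2 (Smokers): n = 423; a·d/n = 43·97/423 = 9.8605; b·c/n = 191·92/423 = 41.5414
OR_MH = (9.0378 + 9.8605) / (32.8216 + 41.5414) = 18.8984 / 74.3630 = 0.25414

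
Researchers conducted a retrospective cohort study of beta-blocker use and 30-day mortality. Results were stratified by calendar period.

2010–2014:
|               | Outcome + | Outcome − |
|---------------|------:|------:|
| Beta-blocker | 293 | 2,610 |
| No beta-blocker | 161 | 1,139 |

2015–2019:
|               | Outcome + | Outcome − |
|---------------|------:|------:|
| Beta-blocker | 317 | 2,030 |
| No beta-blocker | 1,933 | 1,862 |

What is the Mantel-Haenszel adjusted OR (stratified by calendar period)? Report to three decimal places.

0.238

OR_MH = Σ(aᵢdᵢ/nᵢ) / Σ(bᵢcᵢ/nᵢ), where nᵢ is the stratum total.
Stratum 1 (2010–2014): n = 4203; a·d/n = 293·1139/4203 = 79.4021; b·c/n = 2610·161/4203 = 99.9786
Stratum 2 (2015–2019): n = 6142; a·d/n = 317·1862/6142 = 96.1013; b·c/n = 2030·1933/6142 = 638.8782
OR_MH = (79.4021 + 96.1013) / (99.9786 + 638.8782) = 175.5034 / 738.8568 = 0.23753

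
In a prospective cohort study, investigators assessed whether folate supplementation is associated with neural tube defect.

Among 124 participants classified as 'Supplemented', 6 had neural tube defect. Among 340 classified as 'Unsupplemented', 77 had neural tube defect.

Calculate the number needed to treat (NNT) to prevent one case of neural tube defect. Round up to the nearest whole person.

6

Risk in treated group = 6/124 = 0.04839; risk in control = 77/340 = 0.22647.
Absolute risk reduction = 0.22647 − 0.04839 = 0.17808
NNT = 1 / ARR = 1 / 0.17808 = 5.615 → round up → 6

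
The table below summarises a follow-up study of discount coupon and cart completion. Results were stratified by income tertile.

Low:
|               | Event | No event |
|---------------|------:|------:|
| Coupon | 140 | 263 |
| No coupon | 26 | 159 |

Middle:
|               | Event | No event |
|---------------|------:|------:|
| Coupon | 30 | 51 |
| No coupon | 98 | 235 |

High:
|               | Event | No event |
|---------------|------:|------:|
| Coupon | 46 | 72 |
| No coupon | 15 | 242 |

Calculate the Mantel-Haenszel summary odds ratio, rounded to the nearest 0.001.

OR_MH = Σ(aᵢdᵢ/nᵢ) / Σ(bᵢcᵢ/nᵢ), where nᵢ is the stratum total.
Stratum 1 (Low): n = 588; a·d/n = 140·159/588 = 37.8571; b·c/n = 263·26/588 = 11.6293
Stratum 2 (Middle): n = 414; a·d/n = 30·235/414 = 17.0290; b·c/n = 51·98/414 = 12.0725
Stratum 3 (High): n = 375; a·d/n = 46·242/375 = 29.6853; b·c/n = 72·15/375 = 2.8800
OR_MH = (37.8571 + 17.0290 + 29.6853) / (11.6293 + 12.0725 + 2.8800) = 84.5715 / 26.5817 = 3.18157

3.182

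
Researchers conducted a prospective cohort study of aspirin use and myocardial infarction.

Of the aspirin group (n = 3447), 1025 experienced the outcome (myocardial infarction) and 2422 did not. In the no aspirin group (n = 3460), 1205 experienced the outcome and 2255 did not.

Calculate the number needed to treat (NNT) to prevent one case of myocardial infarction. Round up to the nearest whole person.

20

Risk in treated group = 1025/3447 = 0.29736; risk in control = 1205/3460 = 0.34827.
Absolute risk reduction = 0.34827 − 0.29736 = 0.05091
NNT = 1 / ARR = 1 / 0.05091 = 19.644 → round up → 20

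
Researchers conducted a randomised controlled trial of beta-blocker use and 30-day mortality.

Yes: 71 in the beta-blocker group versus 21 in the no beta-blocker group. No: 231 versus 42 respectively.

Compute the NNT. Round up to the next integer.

11

Risk in treated group = 71/302 = 0.23510; risk in control = 21/63 = 0.33333.
Absolute risk reduction = 0.33333 − 0.23510 = 0.09823
NNT = 1 / ARR = 1 / 0.09823 = 10.180 → round up → 11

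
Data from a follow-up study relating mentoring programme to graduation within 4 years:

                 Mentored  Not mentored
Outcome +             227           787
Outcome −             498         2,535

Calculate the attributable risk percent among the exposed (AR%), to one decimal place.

24.3

Reading the table with exposure as columns: a = 227 (Mentored, case), b = 498 (Mentored, non-case), c = 787 (Not mentored, case), d = 2535.
Risk in exposed = 227/725 = 0.31310; risk in unexposed = 787/3322 = 0.23691.
RR = 0.31310/0.23691 = 1.32164
AR% = (RR − 1)/RR × 100 = (1.32164 − 1)/1.32164 × 100 = 24.3364%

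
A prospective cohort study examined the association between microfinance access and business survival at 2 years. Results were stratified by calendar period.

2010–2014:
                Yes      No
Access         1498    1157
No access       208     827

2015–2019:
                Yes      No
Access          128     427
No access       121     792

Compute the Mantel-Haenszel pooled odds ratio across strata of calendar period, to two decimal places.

4.03

OR_MH = Σ(aᵢdᵢ/nᵢ) / Σ(bᵢcᵢ/nᵢ), where nᵢ is the stratum total.
Stratum 1 (2010–2014): n = 3690; a·d/n = 1498·827/3690 = 335.7306; b·c/n = 1157·208/3690 = 65.2184
Stratum 2 (2015–2019): n = 1468; a·d/n = 128·792/1468 = 69.0572; b·c/n = 427·121/1468 = 35.1955
OR_MH = (335.7306 + 69.0572) / (65.2184 + 35.1955) = 404.7878 / 100.4139 = 4.03119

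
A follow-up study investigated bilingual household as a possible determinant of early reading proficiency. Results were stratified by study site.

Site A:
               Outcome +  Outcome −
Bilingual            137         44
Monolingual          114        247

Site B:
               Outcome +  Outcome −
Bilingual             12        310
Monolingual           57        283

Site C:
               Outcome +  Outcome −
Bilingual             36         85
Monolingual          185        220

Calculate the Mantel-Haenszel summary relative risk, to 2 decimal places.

RR_MH = Σ(aᵢ·n₀ᵢ/nᵢ) / Σ(cᵢ·n₁ᵢ/nᵢ), with n₁ᵢ = aᵢ+bᵢ (exposed), n₀ᵢ = cᵢ+dᵢ (unexposed), nᵢ = n₁ᵢ+n₀ᵢ.
Stratum 1 (Site A): n₁ = 181, n₀ = 361, n = 542; a·n₀/n = 137·361/542 = 91.2491; c·n₁/n = 114·181/542 = 38.0701
Stratum 2 (Site B): n₁ = 322, n₀ = 340, n = 662; a·n₀/n = 12·340/662 = 6.1631; c·n₁/n = 57·322/662 = 27.7251
Stratum 3 (Site C): n₁ = 121, n₀ = 405, n = 526; a·n₀/n = 36·405/526 = 27.7186; c·n₁/n = 185·121/526 = 42.5570
RR_MH = (91.2491 + 6.1631 + 27.7186) / (38.0701 + 27.7251 + 42.5570) = 125.1309 / 108.3522 = 1.15485

1.15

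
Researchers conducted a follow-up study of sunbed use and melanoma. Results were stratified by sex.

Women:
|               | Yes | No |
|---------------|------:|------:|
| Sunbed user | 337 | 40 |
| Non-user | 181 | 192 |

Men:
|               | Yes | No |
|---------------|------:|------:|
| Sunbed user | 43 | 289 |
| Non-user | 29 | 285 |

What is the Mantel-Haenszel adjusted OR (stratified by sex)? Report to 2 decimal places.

4.65

OR_MH = Σ(aᵢdᵢ/nᵢ) / Σ(bᵢcᵢ/nᵢ), where nᵢ is the stratum total.
Stratum 1 (Women): n = 750; a·d/n = 337·192/750 = 86.2720; b·c/n = 40·181/750 = 9.6533
Stratum 2 (Men): n = 646; a·d/n = 43·285/646 = 18.9706; b·c/n = 289·29/646 = 12.9737
OR_MH = (86.2720 + 18.9706) / (9.6533 + 12.9737) = 105.2426 / 22.6270 = 4.65119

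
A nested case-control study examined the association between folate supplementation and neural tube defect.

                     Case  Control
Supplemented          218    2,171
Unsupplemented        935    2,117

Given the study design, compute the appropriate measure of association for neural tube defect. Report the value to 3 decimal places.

0.227

Cells: a = 218, b = 2171, c = 935, d = 2117.
This is a nested case-control study: participants were sampled on outcome status, so risks in the source population cannot be estimated directly — relative risk is not valid here. The odds ratio is the appropriate measure.
OR = (a·d)/(b·c) = (218 × 2117) / (2171 × 935) = 461506 / 2029885 = 0.22736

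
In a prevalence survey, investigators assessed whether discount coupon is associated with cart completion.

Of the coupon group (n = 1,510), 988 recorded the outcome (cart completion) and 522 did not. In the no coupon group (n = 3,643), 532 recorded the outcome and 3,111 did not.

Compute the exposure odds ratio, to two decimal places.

11.07

From the description: a = 988, b = 522, c = 532, d = 3111.
OR = (a·d)/(b·c) = (988 × 3111) / (522 × 532) = 3073668 / 277704 = 11.06814
The odds of cart completion are about 11.07 times as high in the coupon group.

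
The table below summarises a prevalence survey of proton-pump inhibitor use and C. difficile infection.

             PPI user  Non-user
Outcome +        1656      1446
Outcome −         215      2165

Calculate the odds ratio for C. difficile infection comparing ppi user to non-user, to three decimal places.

11.532

Reading the table with exposure as columns: a = 1656 (PPI user, case), b = 215 (PPI user, non-case), c = 1446 (Non-user, case), d = 2165.
OR = (a·d)/(b·c) = (1656 × 2165) / (215 × 1446) = 3585240 / 310890 = 11.53218
The odds of C. difficile infection are about 11.53 times as high in the ppi user group.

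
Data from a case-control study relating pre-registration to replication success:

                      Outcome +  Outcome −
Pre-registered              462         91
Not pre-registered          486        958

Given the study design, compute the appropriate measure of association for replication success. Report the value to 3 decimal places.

10.008

Cells: a = 462, b = 91, c = 486, d = 958.
This is a case-control study: participants were sampled on outcome status, so risks in the source population cannot be estimated directly — relative risk is not valid here. The odds ratio is the appropriate measure.
OR = (a·d)/(b·c) = (462 × 958) / (91 × 486) = 442596 / 44226 = 10.00760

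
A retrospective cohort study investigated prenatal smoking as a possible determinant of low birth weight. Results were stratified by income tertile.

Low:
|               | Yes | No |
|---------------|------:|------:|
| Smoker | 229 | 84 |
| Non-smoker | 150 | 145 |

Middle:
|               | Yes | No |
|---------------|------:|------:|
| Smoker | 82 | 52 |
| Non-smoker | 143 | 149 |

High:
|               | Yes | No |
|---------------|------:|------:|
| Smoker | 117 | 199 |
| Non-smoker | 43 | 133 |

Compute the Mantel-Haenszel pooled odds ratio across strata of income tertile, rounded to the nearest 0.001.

2.068

OR_MH = Σ(aᵢdᵢ/nᵢ) / Σ(bᵢcᵢ/nᵢ), where nᵢ is the stratum total.
Stratum 1 (Low): n = 608; a·d/n = 229·145/608 = 54.6135; b·c/n = 84·150/608 = 20.7237
Stratum 2 (Middle): n = 426; a·d/n = 82·149/426 = 28.6808; b·c/n = 52·143/426 = 17.4554
Stratum 3 (High): n = 492; a·d/n = 117·133/492 = 31.6280; b·c/n = 199·43/492 = 17.3923
OR_MH = (54.6135 + 28.6808 + 31.6280) / (20.7237 + 17.4554 + 17.3923) = 114.9223 / 55.5714 = 2.06801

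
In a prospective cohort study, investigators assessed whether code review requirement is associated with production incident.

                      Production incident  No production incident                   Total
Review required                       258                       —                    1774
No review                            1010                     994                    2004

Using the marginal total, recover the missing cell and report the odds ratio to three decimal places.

The missing cell is in the exposed row: 1774 − 258 = 1516.
So a = 258, b = 1516, c = 1010, d = 994.
OR = (a·d)/(b·c) = (258 × 994) / (1516 × 1010) = 256452 / 1531160 = 0.16749

0.167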